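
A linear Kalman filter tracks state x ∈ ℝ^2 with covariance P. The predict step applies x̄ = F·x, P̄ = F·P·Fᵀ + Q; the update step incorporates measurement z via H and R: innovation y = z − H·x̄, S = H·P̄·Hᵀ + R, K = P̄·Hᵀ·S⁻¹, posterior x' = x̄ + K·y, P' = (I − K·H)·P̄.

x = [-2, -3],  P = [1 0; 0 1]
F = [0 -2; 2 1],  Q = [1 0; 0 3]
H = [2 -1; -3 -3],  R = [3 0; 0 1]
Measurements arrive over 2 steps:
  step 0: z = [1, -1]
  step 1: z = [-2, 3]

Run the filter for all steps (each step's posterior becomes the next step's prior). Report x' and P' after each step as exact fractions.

step 0: x̄ = F·x = [6, -7]
step 0: P̄ = F·P·Fᵀ + Q = [5 -2; -2 8]
step 0: y = z − H·x̄ = [-18, -4]
step 0: S = H·P̄·Hᵀ + R = [39 0; 0 82]
step 0: K = P̄·Hᵀ·S⁻¹ = [4/13 -9/82; -4/13 -9/41]
step 0: x' = x̄ + K·y = [480/533, -311/533]
step 0: P' = (I − K·H)·P̄ = [341/1066 -151/533; -151/533 190/533]
step 1: x̄ = F·x = [622/533, 649/533]
step 1: P̄ = F·P·Fᵀ + Q = [1293/533 224/533; 224/533 1867/533]
step 1: y = z − H·x̄ = [-1661/533, 132/13]
step 1: S = H·P̄·Hᵀ + R = [7742/533 -69/13; -69/13 805/13]
step 1: K = P̄·Hᵀ·S⁻¹ = [5309/20191 -53568/464393; -5268/20191 -98649/464393]
step 1: x' = x̄ + K·y = [-382509/464393, -58619/464393]
step 1: P' = (I − K·H)·P̄ = [128059/464393 -110203/464393; -110203/464393 143086/464393]

step 0: x' = [480/533, -311/533], P' = [341/1066 -151/533; -151/533 190/533]
step 1: x' = [-382509/464393, -58619/464393], P' = [128059/464393 -110203/464393; -110203/464393 143086/464393]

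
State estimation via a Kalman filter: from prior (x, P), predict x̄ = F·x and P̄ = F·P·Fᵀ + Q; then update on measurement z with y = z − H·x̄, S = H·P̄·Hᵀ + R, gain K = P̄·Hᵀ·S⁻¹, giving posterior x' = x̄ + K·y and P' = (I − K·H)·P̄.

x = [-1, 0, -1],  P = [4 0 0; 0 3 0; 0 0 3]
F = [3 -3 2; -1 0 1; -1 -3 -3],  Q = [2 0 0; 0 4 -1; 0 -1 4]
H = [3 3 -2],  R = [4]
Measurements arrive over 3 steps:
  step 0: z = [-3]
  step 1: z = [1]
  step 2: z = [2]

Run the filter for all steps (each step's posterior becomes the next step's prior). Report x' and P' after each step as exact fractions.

step 0: x̄ = F·x = [-5, 0, 4]
step 0: P̄ = F·P·Fᵀ + Q = [77 -6 -3; -6 11 -6; -3 -6 62]
step 0: y = z − H·x̄ = [20]
step 0: S = H·P̄·Hᵀ + R = [1044]
step 0: K = P̄·Hᵀ·S⁻¹ = [73/348; 3/116; -151/1044]
step 0: x' = x̄ + K·y = [-70/87, 15/29, 289/261]
step 0: P' = (I − K·H)·P̄ = [3603/116 -1353/116 9979/348; -1353/116 1195/116 -243/116; 9979/348 -243/116 41927/1044]
step 1: x̄ = F·x = [-457/261, 499/261, -118/29]
step 1: P̄ = F·P·Fᵀ + Q = [290777/261 -3365/261 -28603/58; -3365/261 4664/261 -3583/58; -28603/58 -3583/58 64215/116]
step 1: y = z − H·x̄ = [-221/29]
step 1: S = H·P̄·Hᵀ + R = [546158/29]
step 1: K = P̄·Hᵀ·S⁻¹ = [5409/23746; 2008/273079; -160773/1092316]
step 1: x' = x̄ + K·y = [-745187/213714, 4561121/2457711, -3219395/1092316]
step 1: P' = (I − K·H)·P̄ = [29259775/213714 -4748417/106857 6566011/47492; -4748417/106857 41415976/2457711 -22607237/546158; 6566011/47492 -22607237/546158 318054429/2184632]
step 2: x̄ = F·x = [-17959864/819237, 5304047/9830844, 66468815/9830844]
step 2: P̄ = F·P·Fᵀ + Q = [1344602124/273079 15672149/1638474 -4114135843/1638474; 15672149/1638474 196378805/19661688 -658119451/19661688; -4114135843/1638474 -658119451/19661688 27933134453/19661688]
step 2: y = z − H·x̄ = [783242281/9830844]
step 2: S = H·P̄·Hᵀ + R = [1588598949149/19661688]
step 2: K = P̄·Hᵀ·S⁻¹ = [389737516380/1588598949149; 2469572681/1588598949149; -205949517607/1588598949149]
step 2: x' = x̄ + K·y = [-3775194846583/1588598949149, 1053854300831/1588598949149, -5667476798653/1588598949149]
step 2: P' = (I − K·H)·P̄ = [96587935535494/1588598949149 -33757224202986/1588598949149 93466591966002/1588598949149; -33757224202986/1588598949149 15556567372618/1588598949149 -27305924390914/1588598949149; 93466591966002/1588598949149 -27305924390914/1588598949149 99652900397846/1588598949149]

step 0: x' = [-70/87, 15/29, 289/261], P' = [3603/116 -1353/116 9979/348; -1353/116 1195/116 -243/116; 9979/348 -243/116 41927/1044]
step 1: x' = [-745187/213714, 4561121/2457711, -3219395/1092316], P' = [29259775/213714 -4748417/106857 6566011/47492; -4748417/106857 41415976/2457711 -22607237/546158; 6566011/47492 -22607237/546158 318054429/2184632]
step 2: x' = [-3775194846583/1588598949149, 1053854300831/1588598949149, -5667476798653/1588598949149], P' = [96587935535494/1588598949149 -33757224202986/1588598949149 93466591966002/1588598949149; -33757224202986/1588598949149 15556567372618/1588598949149 -27305924390914/1588598949149; 93466591966002/1588598949149 -27305924390914/1588598949149 99652900397846/1588598949149]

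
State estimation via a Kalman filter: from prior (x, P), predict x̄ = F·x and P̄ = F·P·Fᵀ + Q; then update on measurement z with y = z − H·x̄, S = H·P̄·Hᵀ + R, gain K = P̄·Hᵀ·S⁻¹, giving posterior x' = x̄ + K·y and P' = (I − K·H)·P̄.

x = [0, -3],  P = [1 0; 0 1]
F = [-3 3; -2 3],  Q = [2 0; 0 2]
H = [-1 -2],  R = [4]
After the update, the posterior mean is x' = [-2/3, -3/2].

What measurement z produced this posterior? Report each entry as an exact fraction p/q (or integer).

x̄ = F·x = [-9, -9]
P̄ = F·P·Fᵀ + Q = [20 15; 15 15]
S = H·P̄·Hᵀ + R = [144]
K = P̄·Hᵀ·S⁻¹ = [-25/72; -5/16]
x' − x̄ = [25/3, 15/2] = K·y
y = (KᵀK)⁻¹·Kᵀ·(x' − x̄) = [-24]
z = y + H·x̄ = [-24] + [27] = [3]

z = [3]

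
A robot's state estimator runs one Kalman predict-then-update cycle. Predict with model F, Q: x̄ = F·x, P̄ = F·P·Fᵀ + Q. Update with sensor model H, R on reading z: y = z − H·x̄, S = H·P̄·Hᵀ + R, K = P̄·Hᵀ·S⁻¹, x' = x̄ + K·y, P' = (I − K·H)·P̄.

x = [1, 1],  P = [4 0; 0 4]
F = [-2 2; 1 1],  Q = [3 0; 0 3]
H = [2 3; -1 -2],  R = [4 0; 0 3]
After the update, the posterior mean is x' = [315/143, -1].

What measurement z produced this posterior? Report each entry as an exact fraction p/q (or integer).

x̄ = F·x = [0, 2]
P̄ = F·P·Fᵀ + Q = [35 0; 0 11]
S = H·P̄·Hᵀ + R = [243 -136; -136 82]
K = P̄·Hᵀ·S⁻¹ = [98/143 203/286; -1/5 -3/5]
x' − x̄ = [315/143, -3] = K·y
y = (KᵀK)⁻¹·Kᵀ·(x' − x̄) = [-3, 6]
z = y + H·x̄ = [-3, 6] + [6, -4] = [3, 2]

z = [3, 2]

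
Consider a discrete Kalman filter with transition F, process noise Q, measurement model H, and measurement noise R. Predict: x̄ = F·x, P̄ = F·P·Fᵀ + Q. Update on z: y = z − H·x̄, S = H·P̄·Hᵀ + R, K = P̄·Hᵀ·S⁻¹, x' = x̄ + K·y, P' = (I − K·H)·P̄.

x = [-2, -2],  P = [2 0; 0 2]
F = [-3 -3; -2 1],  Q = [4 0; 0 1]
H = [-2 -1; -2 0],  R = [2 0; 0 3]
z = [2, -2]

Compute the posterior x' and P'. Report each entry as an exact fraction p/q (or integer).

x̄ = F·x = [12, 2]
P̄ = F·P·Fᵀ + Q = [40 6; 6 11]
y = z − H·x̄ = [28, 22]
S = H·P̄·Hᵀ + R = [197 172; 172 163]
K = P̄·Hᵀ·S⁻¹ = [-258/2527 -968/2527; -1685/2527 1592/2527]
x' = x̄ + K·y = [1804/2527, -7102/2527]
P' = (I − K·H)·P̄ = [1452/2527 -2388/2527; -2388/2527 8146/2527]

x' = [1804/2527, -7102/2527]
P' = [1452/2527 -2388/2527; -2388/2527 8146/2527]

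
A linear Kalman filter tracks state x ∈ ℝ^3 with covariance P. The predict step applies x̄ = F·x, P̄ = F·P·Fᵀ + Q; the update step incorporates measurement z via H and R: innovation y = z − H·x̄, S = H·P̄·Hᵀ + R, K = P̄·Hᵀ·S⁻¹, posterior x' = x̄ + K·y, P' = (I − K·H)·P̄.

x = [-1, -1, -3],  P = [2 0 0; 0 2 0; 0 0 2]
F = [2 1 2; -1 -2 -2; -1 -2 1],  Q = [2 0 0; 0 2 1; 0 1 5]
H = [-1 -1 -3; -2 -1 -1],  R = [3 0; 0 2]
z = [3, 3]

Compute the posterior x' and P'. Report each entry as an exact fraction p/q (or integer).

x̄ = F·x = [-9, 9, 0]
P̄ = F·P·Fᵀ + Q = [20 -16 -4; -16 20 7; -4 7 17]
y = z − H·x̄ = [3, -6]
S = H·P̄·Hᵀ + R = [182 63; 63 53]
K = P̄·Hᵀ·S⁻¹ = [1684/5677 -592/811; -1640/5677 355/811; -1854/5677 70/811]
x' = x̄ + K·y = [-21177/5677, 31263/5677, -8502/5677]
P' = (I − K·H)·P̄ = [17188/5677 -28012/5677 1924/5677; -28012/5677 60115/5677 -9061/5677; 1924/5677 -9061/5677 4233/5677]

x' = [-21177/5677, 31263/5677, -8502/5677]
P' = [17188/5677 -28012/5677 1924/5677; -28012/5677 60115/5677 -9061/5677; 1924/5677 -9061/5677 4233/5677]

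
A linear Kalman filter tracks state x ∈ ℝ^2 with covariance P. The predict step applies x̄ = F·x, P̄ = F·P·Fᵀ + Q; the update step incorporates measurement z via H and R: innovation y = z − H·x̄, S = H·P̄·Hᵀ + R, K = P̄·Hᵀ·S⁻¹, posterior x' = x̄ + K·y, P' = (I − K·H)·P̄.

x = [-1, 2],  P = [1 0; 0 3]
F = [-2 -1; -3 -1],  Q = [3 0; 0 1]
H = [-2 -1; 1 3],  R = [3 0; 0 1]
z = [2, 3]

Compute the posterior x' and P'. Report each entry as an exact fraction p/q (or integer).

x̄ = F·x = [0, 1]
P̄ = F·P·Fᵀ + Q = [10 9; 9 13]
y = z − H·x̄ = [3, 0]
S = H·P̄·Hᵀ + R = [92 -122; -122 182]
K = P̄·Hᵀ·S⁻¹ = [-191/465 -67/930; 107/930 317/930]
x' = x̄ + K·y = [-191/155, 417/310]
P' = (I − K·H)·P̄ = [701/930 -128/465; -128/465 191/930]

x' = [-191/155, 417/310]
P' = [701/930 -128/465; -128/465 191/930]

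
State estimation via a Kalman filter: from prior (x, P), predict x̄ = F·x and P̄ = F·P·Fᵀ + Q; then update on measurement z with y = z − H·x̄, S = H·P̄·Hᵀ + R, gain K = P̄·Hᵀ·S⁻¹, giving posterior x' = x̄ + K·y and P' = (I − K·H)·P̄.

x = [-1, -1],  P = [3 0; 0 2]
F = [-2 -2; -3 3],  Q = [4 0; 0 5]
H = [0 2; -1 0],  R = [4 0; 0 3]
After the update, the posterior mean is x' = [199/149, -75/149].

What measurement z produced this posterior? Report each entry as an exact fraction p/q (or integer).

z = [-1, -1]

x̄ = F·x = [4, 0]
P̄ = F·P·Fᵀ + Q = [24 6; 6 50]
S = H·P̄·Hᵀ + R = [204 -12; -12 27]
K = P̄·Hᵀ·S⁻¹ = [1/149 -132/149; 73/149 -2/447]
x' − x̄ = [-397/149, -75/149] = K·y
y = (KᵀK)⁻¹·Kᵀ·(x' − x̄) = [-1, 3]
z = y + H·x̄ = [-1, 3] + [0, -4] = [-1, -1]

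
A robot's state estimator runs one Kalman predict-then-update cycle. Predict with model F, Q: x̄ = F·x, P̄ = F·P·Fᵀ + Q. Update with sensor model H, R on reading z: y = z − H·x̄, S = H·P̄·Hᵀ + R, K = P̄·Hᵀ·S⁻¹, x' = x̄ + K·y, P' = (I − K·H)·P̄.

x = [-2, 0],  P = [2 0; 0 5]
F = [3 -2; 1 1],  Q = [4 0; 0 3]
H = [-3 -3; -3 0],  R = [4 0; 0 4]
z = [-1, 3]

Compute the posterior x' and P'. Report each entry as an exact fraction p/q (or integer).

x̄ = F·x = [-6, -2]
P̄ = F·P·Fᵀ + Q = [42 -4; -4 10]
y = z − H·x̄ = [-25, -15]
S = H·P̄·Hᵀ + R = [400 342; 342 382]
K = P̄·Hᵀ·S⁻¹ = [-114/8959 -2853/8959; -2745/8959 2739/8959]
x' = x̄ + K·y = [-477/527, 566/527]
P' = (I − K·H)·P̄ = [3804/8959 -3652/8959; -3652/8959 7312/8959]

x' = [-477/527, 566/527]
P' = [3804/8959 -3652/8959; -3652/8959 7312/8959]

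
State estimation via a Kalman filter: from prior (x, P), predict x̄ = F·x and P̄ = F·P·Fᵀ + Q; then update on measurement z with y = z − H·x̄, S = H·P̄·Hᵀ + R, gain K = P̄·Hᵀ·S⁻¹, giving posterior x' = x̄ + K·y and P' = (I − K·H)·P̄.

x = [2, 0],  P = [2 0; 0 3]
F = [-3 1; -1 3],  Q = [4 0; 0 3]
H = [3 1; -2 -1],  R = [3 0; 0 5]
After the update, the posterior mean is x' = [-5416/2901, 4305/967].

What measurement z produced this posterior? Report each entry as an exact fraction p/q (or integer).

x̄ = F·x = [-6, -2]
P̄ = F·P·Fᵀ + Q = [25 15; 15 32]
S = H·P̄·Hᵀ + R = [350 -257; -257 197]
K = P̄·Hᵀ·S⁻¹ = [1025/2901 380/2901; -255/967 -637/967]
x' − x̄ = [11990/2901, 6239/967] = K·y
y = (KᵀK)⁻¹·Kᵀ·(x' − x̄) = [18, -17]
z = y + H·x̄ = [18, -17] + [-20, 14] = [-2, -3]

z = [-2, -3]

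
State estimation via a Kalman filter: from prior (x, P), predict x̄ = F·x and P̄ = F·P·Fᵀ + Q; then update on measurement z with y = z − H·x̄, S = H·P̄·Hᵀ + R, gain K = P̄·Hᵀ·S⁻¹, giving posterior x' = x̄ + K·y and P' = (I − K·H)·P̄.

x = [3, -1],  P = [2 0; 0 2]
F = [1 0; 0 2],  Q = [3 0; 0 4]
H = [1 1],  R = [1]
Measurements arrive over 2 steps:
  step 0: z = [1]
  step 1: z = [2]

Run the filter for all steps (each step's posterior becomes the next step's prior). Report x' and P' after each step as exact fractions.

step 0: x' = [3, -2], P' = [65/18 -10/3; -10/3 4]
step 1: x' = [768/257, -308/257], P' = [1699/257 -1700/257; -1700/257 1940/257]

step 0: x̄ = F·x = [3, -2]
step 0: P̄ = F·P·Fᵀ + Q = [5 0; 0 12]
step 0: y = z − H·x̄ = [0]
step 0: S = H·P̄·Hᵀ + R = [18]
step 0: K = P̄·Hᵀ·S⁻¹ = [5/18; 2/3]
step 0: x' = x̄ + K·y = [3, -2]
step 0: P' = (I − K·H)·P̄ = [65/18 -10/3; -10/3 4]
step 1: x̄ = F·x = [3, -4]
step 1: P̄ = F·P·Fᵀ + Q = [119/18 -20/3; -20/3 20]
step 1: y = z − H·x̄ = [3]
step 1: S = H·P̄·Hᵀ + R = [257/18]
step 1: K = P̄·Hᵀ·S⁻¹ = [-1/257; 240/257]
step 1: x' = x̄ + K·y = [768/257, -308/257]
step 1: P' = (I − K·H)·P̄ = [1699/257 -1700/257; -1700/257 1940/257]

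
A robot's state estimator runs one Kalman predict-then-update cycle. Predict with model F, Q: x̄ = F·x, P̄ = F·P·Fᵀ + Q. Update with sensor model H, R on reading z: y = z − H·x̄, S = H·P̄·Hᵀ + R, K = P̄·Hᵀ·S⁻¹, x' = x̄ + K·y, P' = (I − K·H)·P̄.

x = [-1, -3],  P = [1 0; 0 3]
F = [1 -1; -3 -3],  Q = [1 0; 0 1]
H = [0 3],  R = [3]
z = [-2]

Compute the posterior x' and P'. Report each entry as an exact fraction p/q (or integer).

x̄ = F·x = [2, 12]
P̄ = F·P·Fᵀ + Q = [5 6; 6 37]
y = z − H·x̄ = [-38]
S = H·P̄·Hᵀ + R = [336]
K = P̄·Hᵀ·S⁻¹ = [3/56; 37/112]
x' = x̄ + K·y = [-1/28, -31/56]
P' = (I − K·H)·P̄ = [113/28 3/56; 3/56 37/112]

x' = [-1/28, -31/56]
P' = [113/28 3/56; 3/56 37/112]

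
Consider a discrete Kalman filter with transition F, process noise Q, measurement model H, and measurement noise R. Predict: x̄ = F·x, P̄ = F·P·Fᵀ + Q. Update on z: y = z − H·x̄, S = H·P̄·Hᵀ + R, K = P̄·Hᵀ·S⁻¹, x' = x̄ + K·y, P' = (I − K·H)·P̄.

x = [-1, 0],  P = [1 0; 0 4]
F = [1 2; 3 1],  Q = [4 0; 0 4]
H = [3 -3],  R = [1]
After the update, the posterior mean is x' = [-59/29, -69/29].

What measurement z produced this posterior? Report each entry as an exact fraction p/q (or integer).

x̄ = F·x = [-1, -3]
P̄ = F·P·Fᵀ + Q = [21 11; 11 17]
S = H·P̄·Hᵀ + R = [145]
K = P̄·Hᵀ·S⁻¹ = [6/29; -18/145]
x' − x̄ = [-30/29, 18/29] = K·y
y = (KᵀK)⁻¹·Kᵀ·(x' − x̄) = [-5]
z = y + H·x̄ = [-5] + [6] = [1]

z = [1]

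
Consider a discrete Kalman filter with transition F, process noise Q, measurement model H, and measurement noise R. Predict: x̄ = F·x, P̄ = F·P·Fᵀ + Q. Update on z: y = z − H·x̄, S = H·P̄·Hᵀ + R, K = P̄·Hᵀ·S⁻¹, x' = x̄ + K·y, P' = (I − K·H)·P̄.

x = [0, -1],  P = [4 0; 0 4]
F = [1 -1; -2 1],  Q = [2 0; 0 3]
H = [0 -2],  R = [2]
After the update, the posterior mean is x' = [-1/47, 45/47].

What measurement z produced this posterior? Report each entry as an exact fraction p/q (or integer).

x̄ = F·x = [1, -1]
P̄ = F·P·Fᵀ + Q = [10 -12; -12 23]
S = H·P̄·Hᵀ + R = [94]
K = P̄·Hᵀ·S⁻¹ = [12/47; -23/47]
x' − x̄ = [-48/47, 92/47] = K·y
y = (KᵀK)⁻¹·Kᵀ·(x' − x̄) = [-4]
z = y + H·x̄ = [-4] + [2] = [-2]

z = [-2]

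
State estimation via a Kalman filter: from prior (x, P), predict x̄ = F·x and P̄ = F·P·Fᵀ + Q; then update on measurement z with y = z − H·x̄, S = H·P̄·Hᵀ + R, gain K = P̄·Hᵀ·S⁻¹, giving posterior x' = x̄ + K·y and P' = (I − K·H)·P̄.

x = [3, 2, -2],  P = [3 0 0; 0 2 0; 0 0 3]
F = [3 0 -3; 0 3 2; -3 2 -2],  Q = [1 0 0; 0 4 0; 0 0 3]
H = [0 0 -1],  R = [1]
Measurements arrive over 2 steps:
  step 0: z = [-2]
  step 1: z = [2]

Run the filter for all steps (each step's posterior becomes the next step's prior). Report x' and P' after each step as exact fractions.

step 0: x' = [246/17, 2, 33/17], P' = [908/17 -18 -3/17; -18 34 0; -3/17 0 50/51]
step 1: x' = [189441/21382, 296844/10691, -43817/21382], P' = [3757505/42764 894774/10691 -29751/42764; 894774/10691 1674810/10691 4630/10691; -29751/42764 4630/10691 42713/42764]

step 0: x̄ = F·x = [15, 2, -1]
step 0: P̄ = F·P·Fᵀ + Q = [55 -18 -9; -18 34 0; -9 0 50]
step 0: y = z − H·x̄ = [-3]
step 0: S = H·P̄·Hᵀ + R = [51]
step 0: K = P̄·Hᵀ·S⁻¹ = [3/17; 0; -50/51]
step 0: x' = x̄ + K·y = [246/17, 2, 33/17]
step 0: P' = (I − K·H)·P̄ = [908/17 -18 -3/17; -18 34 0; -3/17 0 50/51]
step 1: x̄ = F·x = [639/17, 168/17, -736/17]
step 1: P̄ = F·P·Fᵀ + Q = [8393/17 -2872/17 -9917/17; -2872/17 16010/51 18520/51; -9917/17 18520/51 42713/51]
step 1: y = z − H·x̄ = [-702/17]
step 1: S = H·P̄·Hᵀ + R = [42764/51]
step 1: K = P̄·Hᵀ·S⁻¹ = [29751/42764; -4630/10691; -42713/42764]
step 1: x' = x̄ + K·y = [189441/21382, 296844/10691, -43817/21382]
step 1: P' = (I − K·H)·P̄ = [3757505/42764 894774/10691 -29751/42764; 894774/10691 1674810/10691 4630/10691; -29751/42764 4630/10691 42713/42764]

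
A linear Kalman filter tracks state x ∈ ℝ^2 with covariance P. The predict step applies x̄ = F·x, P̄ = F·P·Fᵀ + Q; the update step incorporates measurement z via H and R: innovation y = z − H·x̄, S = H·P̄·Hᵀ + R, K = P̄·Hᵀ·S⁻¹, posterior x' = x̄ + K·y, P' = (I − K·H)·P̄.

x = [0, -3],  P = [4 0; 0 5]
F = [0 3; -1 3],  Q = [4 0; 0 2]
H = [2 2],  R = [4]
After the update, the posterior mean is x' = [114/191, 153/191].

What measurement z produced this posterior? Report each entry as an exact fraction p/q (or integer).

x̄ = F·x = [-9, -9]
P̄ = F·P·Fᵀ + Q = [49 45; 45 51]
S = H·P̄·Hᵀ + R = [764]
K = P̄·Hᵀ·S⁻¹ = [47/191; 48/191]
x' − x̄ = [1833/191, 1872/191] = K·y
y = (KᵀK)⁻¹·Kᵀ·(x' − x̄) = [39]
z = y + H·x̄ = [39] + [-36] = [3]

z = [3]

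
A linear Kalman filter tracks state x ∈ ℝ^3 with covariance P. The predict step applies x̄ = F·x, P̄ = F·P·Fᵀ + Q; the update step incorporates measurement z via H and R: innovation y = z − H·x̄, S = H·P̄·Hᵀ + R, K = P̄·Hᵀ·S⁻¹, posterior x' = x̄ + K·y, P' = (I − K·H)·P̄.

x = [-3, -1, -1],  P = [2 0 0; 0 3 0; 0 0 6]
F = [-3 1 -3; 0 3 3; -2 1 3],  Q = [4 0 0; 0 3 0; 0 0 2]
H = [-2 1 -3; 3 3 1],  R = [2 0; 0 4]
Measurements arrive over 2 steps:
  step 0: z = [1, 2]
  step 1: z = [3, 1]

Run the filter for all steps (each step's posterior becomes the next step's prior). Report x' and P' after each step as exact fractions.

step 0: x' = [125839/163839, 319/4201, -39214/54613], P' = [9081946/163839 -163580/4201 -2715474/54613; -163580/4201 116484/4201 146988/4201; -2715474/54613 146988/4201 2447678/54613]
step 1: x' = [16001803954/41091541831, 13327174530/41091541831, -47236931761/41091541831], P' = [606867988288/123274625493 -141677844092/41091541831 -180407783996/41091541831; -141677844092/41091541831 114194357844/41091541831 129079623828/41091541831; -180407783996/41091541831 129079623828/41091541831 169813581304/41091541831]

step 0: x̄ = F·x = [11, -6, 2]
step 0: P̄ = F·P·Fᵀ + Q = [79 -45 -39; -45 84 63; -39 63 67]
step 0: y = z − H·x̄ = [35, -15]
step 0: S = H·P̄·Hᵀ + R = [339 -363; -363 872]
step 0: K = P̄·Hᵀ·S⁻¹ = [-52123/163839 -3287/54613; 1340/4201 1425/4201; -621/54613 8447/54613]
step 0: x' = x̄ + K·y = [125839/163839, 319/4201, -39214/54613]
step 0: P' = (I − K·H)·P̄ = [9081946/163839 -163580/4201 -2715474/54613; -163580/4201 116484/4201 146988/4201; -2715474/54613 146988/4201 2447678/54613]
step 1: x̄ = F·x = [-4050/54613, -105201/54613, -45551/12603]
step 1: P̄ = F·P·Fᵀ + Q = [3423328/54613 14626836/54613 1263708/4201; 14626836/54613 70216761/54613 6042630/4201; 1263708/4201 6042630/4201 20381260/12603]
step 1: y = z − H·x̄ = [-331223/54613, 1739261/163839]
step 1: S = H·P̄·Hᵀ + R = [546194403/54613 -927870337/54613; -927870337/54613 4753426375/163839]
step 1: K = P̄·Hᵀ·S⁻¹ = [-7549726444/123274625493 356668004/41091541831; 5155587272/41091541831 11657291271/41091541831; -9772776046/41091541831 3957275200/41091541831]
step 1: x' = x̄ + K·y = [16001803954/41091541831, 13327174530/41091541831, -47236931761/41091541831]
step 1: P' = (I − K·H)·P̄ = [606867988288/123274625493 -141677844092/41091541831 -180407783996/41091541831; -141677844092/41091541831 114194357844/41091541831 129079623828/41091541831; -180407783996/41091541831 129079623828/41091541831 169813581304/41091541831]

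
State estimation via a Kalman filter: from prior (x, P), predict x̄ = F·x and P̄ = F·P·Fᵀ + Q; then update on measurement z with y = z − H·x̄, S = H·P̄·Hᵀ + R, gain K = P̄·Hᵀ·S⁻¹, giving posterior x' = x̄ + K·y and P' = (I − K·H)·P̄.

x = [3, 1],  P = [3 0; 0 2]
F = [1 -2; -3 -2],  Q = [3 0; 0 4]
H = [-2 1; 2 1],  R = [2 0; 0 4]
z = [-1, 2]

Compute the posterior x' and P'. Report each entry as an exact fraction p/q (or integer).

x̄ = F·x = [1, -11]
P̄ = F·P·Fᵀ + Q = [14 -1; -1 39]
y = z − H·x̄ = [12, 11]
S = H·P̄·Hᵀ + R = [101 -17; -17 95]
K = P̄·Hᵀ·S⁻¹ = [-1148/4653 1117/4653; 754/1551 739/1551]
x' = x̄ + K·y = [3164/4653, 116/1551]
P' = (I − K·H)·P̄ = [1691/4653 362/1551; 362/1551 744/517]

x' = [3164/4653, 116/1551]
P' = [1691/4653 362/1551; 362/1551 744/517]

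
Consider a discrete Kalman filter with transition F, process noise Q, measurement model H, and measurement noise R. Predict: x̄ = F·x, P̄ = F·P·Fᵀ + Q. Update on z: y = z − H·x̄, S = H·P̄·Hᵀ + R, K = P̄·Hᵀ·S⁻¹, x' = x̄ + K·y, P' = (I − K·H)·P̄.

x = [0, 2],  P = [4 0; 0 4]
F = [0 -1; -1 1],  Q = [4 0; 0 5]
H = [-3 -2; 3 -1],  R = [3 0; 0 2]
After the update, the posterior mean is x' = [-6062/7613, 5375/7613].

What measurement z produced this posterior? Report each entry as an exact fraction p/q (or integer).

x̄ = F·x = [-2, 2]
P̄ = F·P·Fᵀ + Q = [8 -4; -4 13]
S = H·P̄·Hᵀ + R = [79 -34; -34 111]
K = P̄·Hᵀ·S⁻¹ = [-824/7613 1668/7613; -2404/7613 -2451/7613]
x' − x̄ = [9164/7613, -9851/7613] = K·y
y = (KᵀK)⁻¹·Kᵀ·(x' − x̄) = [-1, 5]
z = y + H·x̄ = [-1, 5] + [2, -8] = [1, -3]

z = [1, -3]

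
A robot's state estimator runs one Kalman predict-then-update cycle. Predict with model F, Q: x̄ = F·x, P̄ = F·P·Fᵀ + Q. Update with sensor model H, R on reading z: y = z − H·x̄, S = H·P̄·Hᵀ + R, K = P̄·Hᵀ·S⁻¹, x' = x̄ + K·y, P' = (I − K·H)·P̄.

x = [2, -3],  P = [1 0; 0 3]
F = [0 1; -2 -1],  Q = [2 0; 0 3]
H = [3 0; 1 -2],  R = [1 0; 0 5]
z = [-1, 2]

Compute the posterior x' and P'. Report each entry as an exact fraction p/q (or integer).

x' = [-720/1763, -2438/1763]
P' = [189/1763 67/1763; 67/1763 1936/1763]

x̄ = F·x = [-3, -1]
P̄ = F·P·Fᵀ + Q = [5 -3; -3 10]
y = z − H·x̄ = [8, 3]
S = H·P̄·Hᵀ + R = [46 33; 33 62]
K = P̄·Hᵀ·S⁻¹ = [567/1763 11/1763; 201/1763 -761/1763]
x' = x̄ + K·y = [-720/1763, -2438/1763]
P' = (I − K·H)·P̄ = [189/1763 67/1763; 67/1763 1936/1763]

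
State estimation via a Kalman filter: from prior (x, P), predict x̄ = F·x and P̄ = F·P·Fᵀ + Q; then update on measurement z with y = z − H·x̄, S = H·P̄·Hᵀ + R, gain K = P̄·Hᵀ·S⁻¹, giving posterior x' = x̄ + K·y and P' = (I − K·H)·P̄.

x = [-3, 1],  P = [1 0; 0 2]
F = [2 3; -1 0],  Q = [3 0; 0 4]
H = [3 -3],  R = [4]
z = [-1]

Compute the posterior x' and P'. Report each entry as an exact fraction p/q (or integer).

x̄ = F·x = [-3, 3]
P̄ = F·P·Fᵀ + Q = [25 -2; -2 5]
y = z − H·x̄ = [17]
S = H·P̄·Hᵀ + R = [310]
K = P̄·Hᵀ·S⁻¹ = [81/310; -21/310]
x' = x̄ + K·y = [447/310, 573/310]
P' = (I − K·H)·P̄ = [1189/310 1081/310; 1081/310 1109/310]

x' = [447/310, 573/310]
P' = [1189/310 1081/310; 1081/310 1109/310]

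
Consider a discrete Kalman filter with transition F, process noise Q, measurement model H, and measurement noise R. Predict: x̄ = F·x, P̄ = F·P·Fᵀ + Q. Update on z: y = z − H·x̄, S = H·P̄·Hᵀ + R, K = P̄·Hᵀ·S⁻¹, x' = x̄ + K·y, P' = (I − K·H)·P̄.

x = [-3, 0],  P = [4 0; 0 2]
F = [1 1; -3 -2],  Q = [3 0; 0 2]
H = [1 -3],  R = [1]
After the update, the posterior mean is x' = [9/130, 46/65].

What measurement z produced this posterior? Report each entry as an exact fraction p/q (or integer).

x̄ = F·x = [-3, 9]
P̄ = F·P·Fᵀ + Q = [9 -16; -16 46]
S = H·P̄·Hᵀ + R = [520]
K = P̄·Hᵀ·S⁻¹ = [57/520; -77/260]
x' − x̄ = [399/130, -539/65] = K·y
y = (KᵀK)⁻¹·Kᵀ·(x' − x̄) = [28]
z = y + H·x̄ = [28] + [-30] = [-2]

z = [-2]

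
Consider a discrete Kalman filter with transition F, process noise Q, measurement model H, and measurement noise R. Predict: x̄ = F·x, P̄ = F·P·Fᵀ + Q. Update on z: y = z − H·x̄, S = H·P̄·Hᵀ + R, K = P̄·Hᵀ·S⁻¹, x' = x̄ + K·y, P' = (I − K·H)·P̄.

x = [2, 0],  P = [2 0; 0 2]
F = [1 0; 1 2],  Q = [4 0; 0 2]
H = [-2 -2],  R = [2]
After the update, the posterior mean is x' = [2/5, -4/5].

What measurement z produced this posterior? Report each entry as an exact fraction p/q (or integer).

z = [1]

x̄ = F·x = [2, 2]
P̄ = F·P·Fᵀ + Q = [6 2; 2 12]
S = H·P̄·Hᵀ + R = [90]
K = P̄·Hᵀ·S⁻¹ = [-8/45; -14/45]
x' − x̄ = [-8/5, -14/5] = K·y
y = (KᵀK)⁻¹·Kᵀ·(x' − x̄) = [9]
z = y + H·x̄ = [9] + [-8] = [1]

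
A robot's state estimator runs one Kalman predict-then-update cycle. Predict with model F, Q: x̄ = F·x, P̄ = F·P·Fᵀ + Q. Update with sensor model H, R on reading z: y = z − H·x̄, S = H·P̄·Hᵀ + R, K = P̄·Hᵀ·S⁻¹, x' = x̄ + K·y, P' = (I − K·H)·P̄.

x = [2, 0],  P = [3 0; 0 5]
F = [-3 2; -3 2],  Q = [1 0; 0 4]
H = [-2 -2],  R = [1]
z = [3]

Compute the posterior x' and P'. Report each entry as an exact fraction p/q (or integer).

x̄ = F·x = [-6, -6]
P̄ = F·P·Fᵀ + Q = [48 47; 47 51]
y = z − H·x̄ = [-21]
S = H·P̄·Hᵀ + R = [773]
K = P̄·Hᵀ·S⁻¹ = [-190/773; -196/773]
x' = x̄ + K·y = [-648/773, -522/773]
P' = (I − K·H)·P̄ = [1004/773 -909/773; -909/773 1007/773]

x' = [-648/773, -522/773]
P' = [1004/773 -909/773; -909/773 1007/773]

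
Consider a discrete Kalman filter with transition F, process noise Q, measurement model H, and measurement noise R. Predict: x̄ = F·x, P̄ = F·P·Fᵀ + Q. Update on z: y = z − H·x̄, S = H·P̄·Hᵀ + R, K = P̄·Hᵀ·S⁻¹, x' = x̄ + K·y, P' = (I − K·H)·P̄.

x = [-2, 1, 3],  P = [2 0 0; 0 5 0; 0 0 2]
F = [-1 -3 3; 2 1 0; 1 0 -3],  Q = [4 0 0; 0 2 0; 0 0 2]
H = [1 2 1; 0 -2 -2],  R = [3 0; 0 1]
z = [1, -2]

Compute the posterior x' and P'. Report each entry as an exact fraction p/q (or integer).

x' = [-12879/3637, 12694/3637, -9337/3637]
P' = [65669/7274 -45615/7274 21617/3637; -45615/7274 47409/7274 -23379/3637; 21617/3637 -23379/3637 23956/3637]

x̄ = F·x = [8, -3, -11]
P̄ = F·P·Fᵀ + Q = [69 -19 -20; -19 15 4; -20 4 22]
y = z − H·x̄ = [10, -30]
S = H·P̄·Hᵀ + R = [54 -50; -50 181]
K = P̄·Hᵀ·S⁻¹ = [5891/7274 2381/3637; 815/7274 -651/3637; -395/3637 -1154/3637]
x' = x̄ + K·y = [-12879/3637, 12694/3637, -9337/3637]
P' = (I − K·H)·P̄ = [65669/7274 -45615/7274 21617/3637; -45615/7274 47409/7274 -23379/3637; 21617/3637 -23379/3637 23956/3637]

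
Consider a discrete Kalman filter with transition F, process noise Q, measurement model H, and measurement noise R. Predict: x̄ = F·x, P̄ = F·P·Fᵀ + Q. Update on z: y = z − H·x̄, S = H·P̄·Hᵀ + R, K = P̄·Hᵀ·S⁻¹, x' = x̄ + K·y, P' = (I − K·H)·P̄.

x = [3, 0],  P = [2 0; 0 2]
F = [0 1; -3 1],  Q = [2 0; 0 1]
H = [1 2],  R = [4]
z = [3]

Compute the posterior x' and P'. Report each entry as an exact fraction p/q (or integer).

x' = [42/25, 6/25]
P' = [84/25 -38/25; -38/25 41/25]

x̄ = F·x = [0, -9]
P̄ = F·P·Fᵀ + Q = [4 2; 2 21]
y = z − H·x̄ = [21]
S = H·P̄·Hᵀ + R = [100]
K = P̄·Hᵀ·S⁻¹ = [2/25; 11/25]
x' = x̄ + K·y = [42/25, 6/25]
P' = (I − K·H)·P̄ = [84/25 -38/25; -38/25 41/25]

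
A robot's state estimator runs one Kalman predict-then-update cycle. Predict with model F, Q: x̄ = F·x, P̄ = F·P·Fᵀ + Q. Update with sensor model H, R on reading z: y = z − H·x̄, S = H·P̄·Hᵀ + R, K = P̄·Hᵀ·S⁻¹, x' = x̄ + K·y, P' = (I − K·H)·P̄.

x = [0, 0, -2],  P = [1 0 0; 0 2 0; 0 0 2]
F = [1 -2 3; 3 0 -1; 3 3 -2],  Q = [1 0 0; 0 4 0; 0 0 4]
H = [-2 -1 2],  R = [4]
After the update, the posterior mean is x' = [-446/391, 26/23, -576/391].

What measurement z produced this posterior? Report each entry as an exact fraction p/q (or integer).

x̄ = F·x = [-6, 2, 4]
P̄ = F·P·Fᵀ + Q = [28 -3 -21; -3 15 13; -21 13 39]
S = H·P̄·Hᵀ + R = [391]
K = P̄·Hᵀ·S⁻¹ = [-95/391; 1/23; 107/391]
x' − x̄ = [1900/391, -20/23, -2140/391] = K·y
y = (KᵀK)⁻¹·Kᵀ·(x' − x̄) = [-20]
z = y + H·x̄ = [-20] + [18] = [-2]

z = [-2]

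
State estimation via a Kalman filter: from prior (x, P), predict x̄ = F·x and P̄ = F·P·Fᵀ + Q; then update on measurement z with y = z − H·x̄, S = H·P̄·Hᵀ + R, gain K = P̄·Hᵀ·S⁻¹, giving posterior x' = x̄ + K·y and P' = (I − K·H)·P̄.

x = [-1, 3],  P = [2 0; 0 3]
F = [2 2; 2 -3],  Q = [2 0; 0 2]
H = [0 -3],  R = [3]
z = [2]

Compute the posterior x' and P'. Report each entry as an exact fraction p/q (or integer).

x̄ = F·x = [4, -11]
P̄ = F·P·Fᵀ + Q = [22 -10; -10 37]
y = z − H·x̄ = [-31]
S = H·P̄·Hᵀ + R = [336]
K = P̄·Hᵀ·S⁻¹ = [5/56; -37/112]
x' = x̄ + K·y = [69/56, -85/112]
P' = (I − K·H)·P̄ = [541/28 -5/56; -5/56 37/112]

x' = [69/56, -85/112]
P' = [541/28 -5/56; -5/56 37/112]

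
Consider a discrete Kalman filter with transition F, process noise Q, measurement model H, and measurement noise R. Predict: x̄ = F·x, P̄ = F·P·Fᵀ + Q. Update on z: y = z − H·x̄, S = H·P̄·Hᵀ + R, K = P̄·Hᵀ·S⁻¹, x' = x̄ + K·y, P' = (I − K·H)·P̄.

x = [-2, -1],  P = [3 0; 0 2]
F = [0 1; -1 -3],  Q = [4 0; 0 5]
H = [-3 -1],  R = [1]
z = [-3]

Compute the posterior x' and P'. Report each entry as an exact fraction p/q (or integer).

x' = [-11/15, 233/45]
P' = [14/5 -122/15; -122/15 1106/45]

x̄ = F·x = [-1, 5]
P̄ = F·P·Fᵀ + Q = [6 -6; -6 26]
y = z − H·x̄ = [-1]
S = H·P̄·Hᵀ + R = [45]
K = P̄·Hᵀ·S⁻¹ = [-4/15; -8/45]
x' = x̄ + K·y = [-11/15, 233/45]
P' = (I − K·H)·P̄ = [14/5 -122/15; -122/15 1106/45]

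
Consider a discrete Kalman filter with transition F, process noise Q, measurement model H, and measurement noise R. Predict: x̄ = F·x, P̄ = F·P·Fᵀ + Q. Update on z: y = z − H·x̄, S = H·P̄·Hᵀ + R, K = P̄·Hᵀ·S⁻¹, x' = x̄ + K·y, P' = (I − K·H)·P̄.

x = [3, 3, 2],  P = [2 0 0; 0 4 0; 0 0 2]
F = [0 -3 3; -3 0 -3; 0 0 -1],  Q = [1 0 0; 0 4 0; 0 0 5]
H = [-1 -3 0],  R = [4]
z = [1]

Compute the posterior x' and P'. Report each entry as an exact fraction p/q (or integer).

x' = [-886/311, 129/311, -58/311]
P' = [17104/311 -5700/311 -1878/311; -5700/311 2036/311 642/311; -1878/311 642/311 2033/311]

x̄ = F·x = [-3, -15, -2]
P̄ = F·P·Fᵀ + Q = [55 -18 -6; -18 40 6; -6 6 7]
y = z − H·x̄ = [-47]
S = H·P̄·Hᵀ + R = [311]
K = P̄·Hᵀ·S⁻¹ = [-1/311; -102/311; -12/311]
x' = x̄ + K·y = [-886/311, 129/311, -58/311]
P' = (I − K·H)·P̄ = [17104/311 -5700/311 -1878/311; -5700/311 2036/311 642/311; -1878/311 642/311 2033/311]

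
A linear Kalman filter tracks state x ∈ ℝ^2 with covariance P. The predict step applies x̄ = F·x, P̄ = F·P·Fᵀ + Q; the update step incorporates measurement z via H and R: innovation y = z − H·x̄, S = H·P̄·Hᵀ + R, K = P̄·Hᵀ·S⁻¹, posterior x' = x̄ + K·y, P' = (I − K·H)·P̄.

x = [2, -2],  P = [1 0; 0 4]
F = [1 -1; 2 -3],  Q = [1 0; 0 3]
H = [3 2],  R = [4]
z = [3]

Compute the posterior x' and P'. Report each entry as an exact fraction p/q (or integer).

x̄ = F·x = [4, 10]
P̄ = F·P·Fᵀ + Q = [6 14; 14 43]
y = z − H·x̄ = [-29]
S = H·P̄·Hᵀ + R = [398]
K = P̄·Hᵀ·S⁻¹ = [23/199; 64/199]
x' = x̄ + K·y = [129/199, 134/199]
P' = (I − K·H)·P̄ = [136/199 -158/199; -158/199 365/199]

x' = [129/199, 134/199]
P' = [136/199 -158/199; -158/199 365/199]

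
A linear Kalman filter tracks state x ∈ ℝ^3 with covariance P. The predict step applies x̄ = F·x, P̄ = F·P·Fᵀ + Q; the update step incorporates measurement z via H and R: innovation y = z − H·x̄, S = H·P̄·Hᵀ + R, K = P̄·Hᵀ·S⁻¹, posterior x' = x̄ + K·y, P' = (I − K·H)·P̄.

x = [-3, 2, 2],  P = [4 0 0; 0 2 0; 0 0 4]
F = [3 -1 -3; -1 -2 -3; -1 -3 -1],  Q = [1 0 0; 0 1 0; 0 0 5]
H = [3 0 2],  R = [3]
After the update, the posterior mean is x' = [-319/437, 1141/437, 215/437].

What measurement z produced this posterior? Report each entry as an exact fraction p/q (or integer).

x̄ = F·x = [-17, -7, -5]
P̄ = F·P·Fᵀ + Q = [75 28 6; 28 49 28; 6 28 31]
S = H·P̄·Hᵀ + R = [874]
K = P̄·Hᵀ·S⁻¹ = [237/874; 70/437; 40/437]
x' − x̄ = [7110/437, 4200/437, 2400/437] = K·y
y = (KᵀK)⁻¹·Kᵀ·(x' − x̄) = [60]
z = y + H·x̄ = [60] + [-61] = [-1]

z = [-1]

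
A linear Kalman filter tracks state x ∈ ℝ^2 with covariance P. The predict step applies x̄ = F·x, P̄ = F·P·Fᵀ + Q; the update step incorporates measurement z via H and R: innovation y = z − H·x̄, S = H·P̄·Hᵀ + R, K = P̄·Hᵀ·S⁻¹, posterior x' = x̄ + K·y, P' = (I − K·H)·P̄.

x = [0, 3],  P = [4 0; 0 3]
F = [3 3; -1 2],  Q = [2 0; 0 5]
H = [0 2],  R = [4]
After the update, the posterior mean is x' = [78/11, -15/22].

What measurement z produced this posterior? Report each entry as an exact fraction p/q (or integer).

x̄ = F·x = [9, 6]
P̄ = F·P·Fᵀ + Q = [65 6; 6 21]
S = H·P̄·Hᵀ + R = [88]
K = P̄·Hᵀ·S⁻¹ = [3/22; 21/44]
x' − x̄ = [-21/11, -147/22] = K·y
y = (KᵀK)⁻¹·Kᵀ·(x' − x̄) = [-14]
z = y + H·x̄ = [-14] + [12] = [-2]

z = [-2]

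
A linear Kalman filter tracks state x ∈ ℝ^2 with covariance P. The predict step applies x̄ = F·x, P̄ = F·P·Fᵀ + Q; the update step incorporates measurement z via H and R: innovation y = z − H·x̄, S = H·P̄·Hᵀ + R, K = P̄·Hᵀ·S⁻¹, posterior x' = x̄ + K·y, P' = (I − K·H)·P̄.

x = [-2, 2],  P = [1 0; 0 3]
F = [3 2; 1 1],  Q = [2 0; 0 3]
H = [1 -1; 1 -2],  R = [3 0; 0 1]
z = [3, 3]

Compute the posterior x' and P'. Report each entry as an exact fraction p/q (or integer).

x̄ = F·x = [-2, 0]
P̄ = F·P·Fᵀ + Q = [23 9; 9 7]
y = z − H·x̄ = [5, 5]
S = H·P̄·Hᵀ + R = [15 10; 10 16]
K = P̄·Hᵀ·S⁻¹ = [87/70 -13/28; 41/70 -19/28]
x' = x̄ + K·y = [53/28, -13/28]
P' = (I − K·H)·P̄ = [1109/140 587/140; 587/140 341/140]

x' = [53/28, -13/28]
P' = [1109/140 587/140; 587/140 341/140]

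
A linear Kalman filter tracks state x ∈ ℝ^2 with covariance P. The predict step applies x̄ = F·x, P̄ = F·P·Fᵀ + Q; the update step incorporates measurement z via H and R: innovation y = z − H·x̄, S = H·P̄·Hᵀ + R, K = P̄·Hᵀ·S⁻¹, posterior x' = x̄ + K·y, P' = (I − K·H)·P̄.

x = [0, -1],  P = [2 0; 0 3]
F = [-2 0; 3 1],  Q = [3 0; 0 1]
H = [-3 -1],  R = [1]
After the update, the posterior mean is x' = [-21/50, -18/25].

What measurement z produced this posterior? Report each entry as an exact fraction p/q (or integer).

z = [2]

x̄ = F·x = [0, -1]
P̄ = F·P·Fᵀ + Q = [11 -12; -12 22]
S = H·P̄·Hᵀ + R = [50]
K = P̄·Hᵀ·S⁻¹ = [-21/50; 7/25]
x' − x̄ = [-21/50, 7/25] = K·y
y = (KᵀK)⁻¹·Kᵀ·(x' − x̄) = [1]
z = y + H·x̄ = [1] + [1] = [2]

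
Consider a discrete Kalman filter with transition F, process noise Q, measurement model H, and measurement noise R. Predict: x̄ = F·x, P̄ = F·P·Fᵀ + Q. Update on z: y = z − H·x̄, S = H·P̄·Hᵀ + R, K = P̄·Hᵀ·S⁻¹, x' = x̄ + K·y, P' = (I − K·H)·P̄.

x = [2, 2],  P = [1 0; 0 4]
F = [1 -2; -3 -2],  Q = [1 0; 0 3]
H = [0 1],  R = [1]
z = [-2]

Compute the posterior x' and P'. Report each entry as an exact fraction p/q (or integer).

x' = [46/29, -66/29]
P' = [353/29 13/29; 13/29 28/29]

x̄ = F·x = [-2, -10]
P̄ = F·P·Fᵀ + Q = [18 13; 13 28]
y = z − H·x̄ = [8]
S = H·P̄·Hᵀ + R = [29]
K = P̄·Hᵀ·S⁻¹ = [13/29; 28/29]
x' = x̄ + K·y = [46/29, -66/29]
P' = (I − K·H)·P̄ = [353/29 13/29; 13/29 28/29]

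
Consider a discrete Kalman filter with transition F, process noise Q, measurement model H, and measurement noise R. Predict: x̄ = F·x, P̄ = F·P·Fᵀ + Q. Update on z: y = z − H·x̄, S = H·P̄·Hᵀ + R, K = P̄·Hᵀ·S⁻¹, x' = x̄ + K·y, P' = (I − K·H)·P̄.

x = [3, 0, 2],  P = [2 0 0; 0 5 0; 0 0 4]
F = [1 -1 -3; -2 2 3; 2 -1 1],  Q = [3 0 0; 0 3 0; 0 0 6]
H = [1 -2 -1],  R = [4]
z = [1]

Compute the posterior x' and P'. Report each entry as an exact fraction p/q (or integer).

x' = [219/523, -2136/523, 4016/523]
P' = [1857/523 372/523 517/523; 372/523 3357/523 -5630/523; 517/523 -5630/523 11833/523]

x̄ = F·x = [-3, 0, 8]
P̄ = F·P·Fᵀ + Q = [46 -50 -3; -50 67 -6; -3 -6 23]
y = z − H·x̄ = [12]
S = H·P̄·Hᵀ + R = [523]
K = P̄·Hᵀ·S⁻¹ = [149/523; -178/523; -14/523]
x' = x̄ + K·y = [219/523, -2136/523, 4016/523]
P' = (I − K·H)·P̄ = [1857/523 372/523 517/523; 372/523 3357/523 -5630/523; 517/523 -5630/523 11833/523]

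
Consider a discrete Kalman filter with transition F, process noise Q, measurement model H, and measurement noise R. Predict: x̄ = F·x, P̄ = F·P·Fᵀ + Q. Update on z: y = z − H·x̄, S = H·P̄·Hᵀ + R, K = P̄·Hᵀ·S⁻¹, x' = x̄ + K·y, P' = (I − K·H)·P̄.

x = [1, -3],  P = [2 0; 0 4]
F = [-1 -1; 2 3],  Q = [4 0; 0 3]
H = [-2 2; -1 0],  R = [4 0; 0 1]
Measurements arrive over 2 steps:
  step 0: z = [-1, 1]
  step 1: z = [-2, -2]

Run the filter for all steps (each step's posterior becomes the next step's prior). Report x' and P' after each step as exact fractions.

step 0: x̄ = F·x = [2, -7]
step 0: P̄ = F·P·Fᵀ + Q = [10 -16; -16 47]
step 0: y = z − H·x̄ = [17, 3]
step 0: S = H·P̄·Hᵀ + R = [360 52; 52 11]
step 0: K = P̄·Hᵀ·S⁻¹ = [-13/314 -112/157; 277/628 -99/157]
step 0: x' = x̄ + K·y = [-265/314, -875/628]
step 0: P' = (I − K·H)·P̄ = [112/157 99/157; 99/157 475/314]
step 1: x̄ = F·x = [1405/628, -3685/628]
step 1: P̄ = F·P·Fᵀ + Q = [2351/314 -2863/314; -2863/314 8489/314]
step 1: y = z − H·x̄ = [2231/157, 149/628]
step 1: S = H·P̄·Hᵀ + R = [33760/157 5214/157; 5214/157 2665/314]
step 1: K = P̄·Hᵀ·S⁻¹ = [-2607/56686 -19903/28343; 48807/113372 -17296/28343]
step 1: x' = x̄ + K·y = [80331/56686, 5947/56686]
step 1: P' = (I − K·H)·P̄ = [19903/28343 17296/28343; 17296/28343 83399/56686]

step 0: x' = [-265/314, -875/628], P' = [112/157 99/157; 99/157 475/314]
step 1: x' = [80331/56686, 5947/56686], P' = [19903/28343 17296/28343; 17296/28343 83399/56686]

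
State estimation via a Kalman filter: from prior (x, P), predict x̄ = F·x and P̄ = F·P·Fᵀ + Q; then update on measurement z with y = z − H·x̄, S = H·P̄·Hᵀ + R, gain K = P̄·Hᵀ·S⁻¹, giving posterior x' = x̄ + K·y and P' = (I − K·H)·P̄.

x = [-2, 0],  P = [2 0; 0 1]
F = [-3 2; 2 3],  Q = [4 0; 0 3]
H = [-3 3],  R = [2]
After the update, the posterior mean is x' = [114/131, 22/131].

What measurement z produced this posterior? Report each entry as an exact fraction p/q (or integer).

z = [-2]

x̄ = F·x = [6, -4]
P̄ = F·P·Fᵀ + Q = [26 -6; -6 20]
S = H·P̄·Hᵀ + R = [524]
K = P̄·Hᵀ·S⁻¹ = [-24/131; 39/262]
x' − x̄ = [-672/131, 546/131] = K·y
y = (KᵀK)⁻¹·Kᵀ·(x' − x̄) = [28]
z = y + H·x̄ = [28] + [-30] = [-2]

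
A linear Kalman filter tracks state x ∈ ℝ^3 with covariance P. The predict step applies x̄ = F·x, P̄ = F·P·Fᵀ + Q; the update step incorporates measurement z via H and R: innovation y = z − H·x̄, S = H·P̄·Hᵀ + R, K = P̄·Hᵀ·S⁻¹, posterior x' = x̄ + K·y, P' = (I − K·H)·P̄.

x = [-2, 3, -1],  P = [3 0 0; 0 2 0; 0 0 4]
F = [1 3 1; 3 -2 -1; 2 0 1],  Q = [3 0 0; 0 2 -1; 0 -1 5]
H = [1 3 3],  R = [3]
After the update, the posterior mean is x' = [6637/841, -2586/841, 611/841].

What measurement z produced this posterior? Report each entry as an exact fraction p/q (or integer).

x̄ = F·x = [6, -11, -5]
P̄ = F·P·Fᵀ + Q = [28 -7 10; -7 41 13; 10 13 21]
S = H·P̄·Hᵀ + R = [841]
K = P̄·Hᵀ·S⁻¹ = [37/841; 155/841; 112/841]
x' − x̄ = [1591/841, 6665/841, 4816/841] = K·y
y = (KᵀK)⁻¹·Kᵀ·(x' − x̄) = [43]
z = y + H·x̄ = [43] + [-42] = [1]

z = [1]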